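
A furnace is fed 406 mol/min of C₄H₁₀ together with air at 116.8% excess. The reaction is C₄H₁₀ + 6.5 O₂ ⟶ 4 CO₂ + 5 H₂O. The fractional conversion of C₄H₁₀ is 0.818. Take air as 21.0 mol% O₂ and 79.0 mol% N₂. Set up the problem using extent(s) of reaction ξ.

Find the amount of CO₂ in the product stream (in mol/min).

1330 mol/min

Stoichiometric O₂ = 6.5 × 406 = 2639 mol/min; O₂ fed = 2639 × 2.168 = 5721 mol/min.
N₂ fed = 5721 × 79/21 = 21520 mol/min.
Fuel reacted = 0.818 × 406 → ξ = 332.1 mol/min.
Outlet (n = n₀ + ν ξ):
  C₄H₁₀: 406 − 1(332.1) = 73.89
  O₂: 5721 − 6.5(332.1) = 3563
  N₂: 21520 (inert)
  CO₂: 0 + 4(332.1) = 1328
  H₂O: 0 + 5(332.1) = 1661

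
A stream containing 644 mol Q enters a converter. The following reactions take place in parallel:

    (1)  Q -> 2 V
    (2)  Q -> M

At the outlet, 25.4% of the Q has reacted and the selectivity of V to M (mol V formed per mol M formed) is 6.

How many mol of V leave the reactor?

245 mol

Conversion of Q: Q consumed = 0.254 × 644 = 163.6 mol = 1ξ₁ + 1ξ₂.
Selectivity: 2ξ₁ / (1ξ₂) = 6 → ξ₁ = 3 ξ₂.
Substitute: (1·3 + 1) ξ₂ = 163.6 → ξ₂ = 40.89 mol, ξ₁ = 122.7 mol.
Outlet amounts (n = n₀ + Σ ν·ξ):
  Q: 644 − 1(122.7) − 1(40.89) = 480.4
  V: 0 + 2(122.7) = 245.4
  M: 0 + 1(40.89) = 40.89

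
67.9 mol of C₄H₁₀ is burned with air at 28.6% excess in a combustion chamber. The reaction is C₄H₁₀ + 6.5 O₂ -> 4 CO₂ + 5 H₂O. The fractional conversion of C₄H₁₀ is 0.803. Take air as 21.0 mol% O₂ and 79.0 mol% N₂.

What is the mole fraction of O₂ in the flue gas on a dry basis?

Stoichiometric O₂ = 6.5 × 67.9 = 441.4 mol; O₂ fed = 441.4 × 1.286 = 567.6 mol.
N₂ fed = 567.6 × 79/21 = 2135 mol.
Fuel reacted = 0.803 × 67.9 → ξ = 54.52 mol.
Outlet (n = n₀ + ν ξ):
  C₄H₁₀: 67.9 − 1(54.52) = 13.38
  O₂: 567.6 − 6.5(54.52) = 213.2
  N₂: 2135 (inert)
  CO₂: 0 + 4(54.52) = 218.1
  H₂O: 0 + 5(54.52) = 272.6
Dry total = 2580 mol; y_O₂ (dry) = 213.2 / 2580 = 0.08263.

0.0826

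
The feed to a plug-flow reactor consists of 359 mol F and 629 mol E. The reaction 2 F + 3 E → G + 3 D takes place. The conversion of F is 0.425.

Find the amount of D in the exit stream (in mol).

F reacted = 0.425 × 359 = 152.6 mol; ν_F = −2, so ξ = 152.6/2 = 76.29 mol.
Outlet amounts (n = n₀ + ν ξ):
  F: 359 − 2(76.29) = 206.4
  E: 629 − 3(76.29) = 400.1
  G: 0 + 1(76.29) = 76.29
  D: 0 + 3(76.29) = 228.9

229 mol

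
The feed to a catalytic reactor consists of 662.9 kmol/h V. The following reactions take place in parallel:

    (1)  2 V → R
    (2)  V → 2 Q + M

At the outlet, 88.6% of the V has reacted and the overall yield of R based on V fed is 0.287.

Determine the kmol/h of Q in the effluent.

Yield of R: 1ξ₁ / 662.9 = 0.287 → ξ₁ = 190.3 kmol/h.
Conversion of V: 2ξ₁ + 1ξ₂ = 0.886 × 662.9 = 587.3 → ξ₂ = 206.8 kmol/h.
Outlet amounts (n = n₀ + Σ ν·ξ):
  V: 662.9 − 2(190.3) − 1(206.8) = 75.57
  R: 0 + 1(190.3) = 190.3
  Q: 0 + 2(206.8) = 413.6
  M: 0 + 1(206.8) = 206.8

414 kmol/h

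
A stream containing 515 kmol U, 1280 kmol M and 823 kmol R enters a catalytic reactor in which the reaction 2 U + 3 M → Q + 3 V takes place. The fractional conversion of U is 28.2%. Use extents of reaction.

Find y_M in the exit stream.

0.417

U reacted = 0.282 × 515 = 145.2 kmol; ν_U = −2, so ξ = 145.2/2 = 72.61 kmol.
Outlet amounts (n = n₀ + ν ξ):
  U: 515 − 2(72.61) = 369.8
  M: 1280 − 3(72.61) = 1062
  Q: 0 + 1(72.61) = 72.61
  V: 0 + 3(72.61) = 217.8
  R: 823 (inert)
Total out = 2545 kmol; y_M = 1062 / 2545 = 0.4173.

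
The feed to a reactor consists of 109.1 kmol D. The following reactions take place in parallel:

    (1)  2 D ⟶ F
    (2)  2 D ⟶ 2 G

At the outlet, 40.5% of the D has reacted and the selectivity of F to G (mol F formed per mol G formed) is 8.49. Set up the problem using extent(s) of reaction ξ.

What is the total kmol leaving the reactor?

88.2 kmol

Conversion of D: D consumed = 0.405 × 109.1 = 44.19 kmol = 2ξ₁ + 2ξ₂.
Selectivity: 1ξ₁ / (2ξ₂) = 8.49 → ξ₁ = 16.98 ξ₂.
Substitute: (2·16.98 + 2) ξ₂ = 44.19 → ξ₂ = 1.229 kmol, ξ₁ = 20.86 kmol.
Outlet amounts (n = n₀ + Σ ν·ξ):
  D: 109.1 − 2(20.86) − 2(1.229) = 64.91
  F: 0 + 1(20.86) = 20.86
  G: 0 + 2(1.229) = 2.457
Total out = 64.91 + 20.86 + 2.457 = 88.24 kmol.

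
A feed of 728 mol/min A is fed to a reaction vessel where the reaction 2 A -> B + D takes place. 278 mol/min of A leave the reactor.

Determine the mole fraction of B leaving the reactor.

For A: n = n₀ − 2ξ → 278 = 728 − 2ξ, giving ξ = 225 mol/min.
Outlet amounts (n = n₀ + ν ξ):
  A: 728 − 2(225) = 278
  B: 0 + 1(225) = 225
  D: 0 + 1(225) = 225
Total out = 728 mol/min; y_B = 225 / 728 = 0.3091.

0.309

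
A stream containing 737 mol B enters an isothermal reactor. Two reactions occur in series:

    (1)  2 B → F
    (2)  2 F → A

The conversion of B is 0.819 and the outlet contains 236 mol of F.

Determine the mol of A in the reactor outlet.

Conversion of B: B consumed = 2ξ₁ = 0.819 × 737 → ξ₁ = 301.8 mol.
F balance: n_F = 0 + 1ξ₁ − 2ξ₂ = 236 → ξ₂ = (1·301.8 − 236)/2 = 32.9 mol.
Outlet amounts (n = n₀ + Σ ν·ξ):
  B: 737 − 2(301.8) = 133.4
  F: 0 + 1(301.8) − 2(32.9) = 236
  A: 0 + 1(32.9) = 32.9

32.9 mol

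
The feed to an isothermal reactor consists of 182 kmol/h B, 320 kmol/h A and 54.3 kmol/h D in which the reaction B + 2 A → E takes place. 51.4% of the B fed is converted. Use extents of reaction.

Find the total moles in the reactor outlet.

369 kmol/h

B reacted = 0.514 × 182 = 93.55 kmol/h; ν_B = −1, so ξ = 93.55/1 = 93.55 kmol/h.
Outlet amounts (n = n₀ + ν ξ):
  B: 182 − 1(93.55) = 88.45
  A: 320 − 2(93.55) = 132.9
  E: 0 + 1(93.55) = 93.55
  D: 54.3 (inert)
Total out = 88.45 + 132.9 + 93.55 + 54.3 = 369.2 kmol/h.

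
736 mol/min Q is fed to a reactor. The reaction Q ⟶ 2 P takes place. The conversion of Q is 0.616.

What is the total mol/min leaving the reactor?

1190 mol/min

Q reacted = 0.616 × 736 = 453.4 mol/min; ν_Q = −1, so ξ = 453.4/1 = 453.4 mol/min.
Outlet amounts (n = n₀ + ν ξ):
  Q: 736 − 1(453.4) = 282.6
  P: 0 + 2(453.4) = 906.8
Total out = 282.6 + 906.8 = 1189 mol/min.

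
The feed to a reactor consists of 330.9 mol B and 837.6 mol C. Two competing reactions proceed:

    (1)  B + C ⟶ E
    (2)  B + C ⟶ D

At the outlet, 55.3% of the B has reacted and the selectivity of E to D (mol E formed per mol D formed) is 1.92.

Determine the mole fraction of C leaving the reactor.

Conversion of B: B consumed = 0.553 × 330.9 = 183 mol = 1ξ₁ + 1ξ₂.
Selectivity: 1ξ₁ / (1ξ₂) = 1.92 → ξ₁ = 1.92 ξ₂.
Substitute: (1·1.92 + 1) ξ₂ = 183 → ξ₂ = 62.67 mol, ξ₁ = 120.3 mol.
Outlet amounts (n = n₀ + Σ ν·ξ):
  B: 330.9 − 1(120.3) − 1(62.67) = 147.9
  C: 837.6 − 1(120.3) − 1(62.67) = 654.6
  E: 0 + 1(120.3) = 120.3
  D: 0 + 1(62.67) = 62.67
Total out = 985.5 mol; y_C = 654.6 / 985.5 = 0.6642.

0.664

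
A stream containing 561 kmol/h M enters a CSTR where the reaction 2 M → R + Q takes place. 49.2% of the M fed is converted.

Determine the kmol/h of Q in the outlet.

M reacted = 0.492 × 561 = 276 kmol/h; ν_M = −2, so ξ = 276/2 = 138 kmol/h.
Outlet amounts (n = n₀ + ν ξ):
  M: 561 − 2(138) = 285
  R: 0 + 1(138) = 138
  Q: 0 + 1(138) = 138

138 kmol/h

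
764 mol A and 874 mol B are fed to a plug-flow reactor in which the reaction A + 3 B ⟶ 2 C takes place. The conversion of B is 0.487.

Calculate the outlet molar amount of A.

B reacted = 0.487 × 874 = 425.6 mol; ν_B = −3, so ξ = 425.6/3 = 141.9 mol.
Outlet amounts (n = n₀ + ν ξ):
  A: 764 − 1(141.9) = 622.1
  B: 874 − 3(141.9) = 448.4
  C: 0 + 2(141.9) = 283.8

622 mol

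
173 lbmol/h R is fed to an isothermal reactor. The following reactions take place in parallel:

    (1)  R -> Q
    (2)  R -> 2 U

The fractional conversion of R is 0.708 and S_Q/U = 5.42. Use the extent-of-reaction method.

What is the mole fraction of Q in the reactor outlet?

0.612

Conversion of R: R consumed = 0.708 × 173 = 122.5 lbmol/h = 1ξ₁ + 1ξ₂.
Selectivity: 1ξ₁ / (2ξ₂) = 5.42 → ξ₁ = 10.84 ξ₂.
Substitute: (1·10.84 + 1) ξ₂ = 122.5 → ξ₂ = 10.34 lbmol/h, ξ₁ = 112.1 lbmol/h.
Outlet amounts (n = n₀ + Σ ν·ξ):
  R: 173 − 1(112.1) − 1(10.34) = 50.52
  Q: 0 + 1(112.1) = 112.1
  U: 0 + 2(10.34) = 20.69
Total out = 183.3 lbmol/h; y_Q = 112.1 / 183.3 = 0.6116.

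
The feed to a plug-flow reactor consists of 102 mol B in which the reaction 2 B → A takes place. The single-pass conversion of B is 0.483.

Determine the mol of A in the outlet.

B reacted = 0.483 × 102 = 49.27 mol; ν_B = −2, so ξ = 49.27/2 = 24.63 mol.
Outlet amounts (n = n₀ + ν ξ):
  B: 102 − 2(24.63) = 52.73
  A: 0 + 1(24.63) = 24.63

24.6 mol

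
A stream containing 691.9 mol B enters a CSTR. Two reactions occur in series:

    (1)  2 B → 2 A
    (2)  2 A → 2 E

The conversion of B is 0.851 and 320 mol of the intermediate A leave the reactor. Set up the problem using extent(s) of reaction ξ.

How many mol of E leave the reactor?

269 mol

Conversion of B: B consumed = 2ξ₁ = 0.851 × 691.9 → ξ₁ = 294.4 mol.
A balance: n_A = 0 + 2ξ₁ − 2ξ₂ = 320 → ξ₂ = (2·294.4 − 320)/2 = 134.4 mol.
Outlet amounts (n = n₀ + Σ ν·ξ):
  B: 691.9 − 2(294.4) = 103.1
  A: 0 + 2(294.4) − 2(134.4) = 320
  E: 0 + 2(134.4) = 268.8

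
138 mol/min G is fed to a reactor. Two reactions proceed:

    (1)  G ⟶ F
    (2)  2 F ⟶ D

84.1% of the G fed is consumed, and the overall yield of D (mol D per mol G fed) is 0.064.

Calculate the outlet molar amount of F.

98.4 mol/min

Conversion of G: G consumed = 1ξ₁ = 0.841 × 138 → ξ₁ = 116.1 mol/min.
Yield of D: 1ξ₂ / 138 = 0.064 → ξ₂ = 8.832 mol/min.
Outlet amounts (n = n₀ + Σ ν·ξ):
  G: 138 − 1(116.1) = 21.94
  F: 0 + 1(116.1) − 2(8.832) = 98.39
  D: 0 + 1(8.832) = 8.832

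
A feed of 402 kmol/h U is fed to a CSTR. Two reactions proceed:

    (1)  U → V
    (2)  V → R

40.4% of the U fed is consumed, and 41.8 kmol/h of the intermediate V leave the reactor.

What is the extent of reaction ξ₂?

Conversion of U: U consumed = 1ξ₁ = 0.404 × 402 → ξ₁ = 162.4 kmol/h.
V balance: n_V = 0 + 1ξ₁ − 1ξ₂ = 41.8 → ξ₂ = (1·162.4 − 41.8)/1 = 120.6 kmol/h.
Outlet amounts (n = n₀ + Σ ν·ξ):
  U: 402 − 1(162.4) = 239.6
  V: 0 + 1(162.4) − 1(120.6) = 41.8
  R: 0 + 1(120.6) = 120.6

ξ₂ = 121 kmol/h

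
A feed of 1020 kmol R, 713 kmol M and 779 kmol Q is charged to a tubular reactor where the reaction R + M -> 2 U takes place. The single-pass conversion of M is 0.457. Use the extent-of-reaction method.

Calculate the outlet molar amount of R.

694 kmol

M reacted = 0.457 × 713 = 325.8 kmol; ν_M = −1, so ξ = 325.8/1 = 325.8 kmol.
Outlet amounts (n = n₀ + ν ξ):
  R: 1020 − 1(325.8) = 694.2
  M: 713 − 1(325.8) = 387.2
  U: 0 + 2(325.8) = 651.7
  Q: 779 (inert)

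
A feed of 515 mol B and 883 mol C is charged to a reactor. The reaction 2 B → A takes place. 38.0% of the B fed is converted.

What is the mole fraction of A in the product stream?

0.0753

B reacted = 0.38 × 515 = 195.7 mol; ν_B = −2, so ξ = 195.7/2 = 97.85 mol.
Outlet amounts (n = n₀ + ν ξ):
  B: 515 − 2(97.85) = 319.3
  A: 0 + 1(97.85) = 97.85
  C: 883 (inert)
Total out = 1300 mol; y_A = 97.85 / 1300 = 0.07526.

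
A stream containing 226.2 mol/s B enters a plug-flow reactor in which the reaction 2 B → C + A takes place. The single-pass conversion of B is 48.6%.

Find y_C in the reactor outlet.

B reacted = 0.486 × 226.2 = 109.9 mol/s; ν_B = −2, so ξ = 109.9/2 = 54.97 mol/s.
Outlet amounts (n = n₀ + ν ξ):
  B: 226.2 − 2(54.97) = 116.3
  C: 0 + 1(54.97) = 54.97
  A: 0 + 1(54.97) = 54.97
Total out = 226.2 mol/s; y_C = 54.97 / 226.2 = 0.243.

0.243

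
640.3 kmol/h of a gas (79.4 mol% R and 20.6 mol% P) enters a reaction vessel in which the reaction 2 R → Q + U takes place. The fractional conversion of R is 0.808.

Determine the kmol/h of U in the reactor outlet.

205 kmol/h

R reacted = 0.808 × 508.4 = 410.8 kmol/h; ν_R = −2, so ξ = 410.8/2 = 205.4 kmol/h.
Outlet amounts (n = n₀ + ν ξ):
  R: 508.4 − 2(205.4) = 97.61
  Q: 0 + 1(205.4) = 205.4
  U: 0 + 1(205.4) = 205.4
  P: 131.9 (inert)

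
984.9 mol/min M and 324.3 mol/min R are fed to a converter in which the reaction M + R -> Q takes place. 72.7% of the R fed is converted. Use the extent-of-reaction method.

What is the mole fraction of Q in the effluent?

R reacted = 0.727 × 324.3 = 235.8 mol/min; ν_R = −1, so ξ = 235.8/1 = 235.8 mol/min.
Outlet amounts (n = n₀ + ν ξ):
  M: 984.9 − 1(235.8) = 749.1
  R: 324.3 − 1(235.8) = 88.53
  Q: 0 + 1(235.8) = 235.8
Total out = 1073 mol/min; y_Q = 235.8 / 1073 = 0.2196.

0.22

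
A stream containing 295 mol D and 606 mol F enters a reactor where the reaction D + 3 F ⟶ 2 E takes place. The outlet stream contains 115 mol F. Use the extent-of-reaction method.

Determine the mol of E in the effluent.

327 mol

For F: n = n₀ − 3ξ → 115 = 606 − 3ξ, giving ξ = 163.7 mol.
Outlet amounts (n = n₀ + ν ξ):
  D: 295 − 1(163.7) = 131.3
  F: 606 − 3(163.7) = 115
  E: 0 + 2(163.7) = 327.3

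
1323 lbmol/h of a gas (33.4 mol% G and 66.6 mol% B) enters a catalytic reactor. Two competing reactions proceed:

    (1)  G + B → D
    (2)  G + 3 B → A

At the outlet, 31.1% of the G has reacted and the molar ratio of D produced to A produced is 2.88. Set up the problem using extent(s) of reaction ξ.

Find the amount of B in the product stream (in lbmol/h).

673 lbmol/h

Conversion of G: G consumed = 0.311 × 441.9 = 137.4 lbmol/h = 1ξ₁ + 1ξ₂.
Selectivity: 1ξ₁ / (1ξ₂) = 2.88 → ξ₁ = 2.88 ξ₂.
Substitute: (1·2.88 + 1) ξ₂ = 137.4 → ξ₂ = 35.42 lbmol/h, ξ₁ = 102 lbmol/h.
Outlet amounts (n = n₀ + Σ ν·ξ):
  G: 441.9 − 1(102) − 1(35.42) = 304.5
  B: 881.1 − 1(102) − 3(35.42) = 672.9
  D: 0 + 1(102) = 102
  A: 0 + 1(35.42) = 35.42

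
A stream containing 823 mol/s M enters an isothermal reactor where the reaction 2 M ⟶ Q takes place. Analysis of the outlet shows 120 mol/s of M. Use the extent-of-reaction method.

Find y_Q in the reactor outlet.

0.745

For M: n = n₀ − 2ξ → 120 = 823 − 2ξ, giving ξ = 351.5 mol/s.
Outlet amounts (n = n₀ + ν ξ):
  M: 823 − 2(351.5) = 120
  Q: 0 + 1(351.5) = 351.5
Total out = 471.5 mol/s; y_Q = 351.5 / 471.5 = 0.7455.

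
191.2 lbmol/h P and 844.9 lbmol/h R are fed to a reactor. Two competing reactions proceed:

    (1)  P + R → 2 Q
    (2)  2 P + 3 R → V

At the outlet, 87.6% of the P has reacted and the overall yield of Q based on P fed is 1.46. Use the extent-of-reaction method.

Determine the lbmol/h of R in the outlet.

663 lbmol/h

Yield of Q: 2ξ₁ / 191.2 = 1.46 → ξ₁ = 139.6 lbmol/h.
Conversion of P: 1ξ₁ + 2ξ₂ = 0.876 × 191.2 = 167.5 → ξ₂ = 13.96 lbmol/h.
Outlet amounts (n = n₀ + Σ ν·ξ):
  P: 191.2 − 1(139.6) − 2(13.96) = 23.71
  R: 844.9 − 1(139.6) − 3(13.96) = 663.5
  Q: 0 + 2(139.6) = 279.2
  V: 0 + 1(13.96) = 13.96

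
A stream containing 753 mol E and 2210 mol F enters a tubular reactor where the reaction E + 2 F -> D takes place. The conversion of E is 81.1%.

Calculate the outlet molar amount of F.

E reacted = 0.811 × 753 = 610.7 mol; ν_E = −1, so ξ = 610.7/1 = 610.7 mol.
Outlet amounts (n = n₀ + ν ξ):
  E: 753 − 1(610.7) = 142.3
  F: 2210 − 2(610.7) = 988.6
  D: 0 + 1(610.7) = 610.7

989 mol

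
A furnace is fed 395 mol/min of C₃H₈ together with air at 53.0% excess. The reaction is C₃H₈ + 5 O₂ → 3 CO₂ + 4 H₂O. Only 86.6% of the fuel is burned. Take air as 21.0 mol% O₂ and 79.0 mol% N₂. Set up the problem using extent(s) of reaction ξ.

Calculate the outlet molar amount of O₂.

Stoichiometric O₂ = 5 × 395 = 1975 mol/min; O₂ fed = 1975 × 1.530 = 3022 mol/min.
N₂ fed = 3022 × 79/21 = 11370 mol/min.
Fuel reacted = 0.866 × 395 → ξ = 342.1 mol/min.
Outlet (n = n₀ + ν ξ):
  C₃H₈: 395 − 1(342.1) = 52.93
  O₂: 3022 − 5(342.1) = 1311
  N₂: 11370 (inert)
  CO₂: 0 + 3(342.1) = 1026
  H₂O: 0 + 4(342.1) = 1368

1310 mol/min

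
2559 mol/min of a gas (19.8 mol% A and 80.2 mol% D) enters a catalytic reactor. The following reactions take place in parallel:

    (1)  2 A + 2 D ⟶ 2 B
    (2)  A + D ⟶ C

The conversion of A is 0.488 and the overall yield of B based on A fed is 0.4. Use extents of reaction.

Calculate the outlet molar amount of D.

Yield of B: 2ξ₁ / 506.7 = 0.4 → ξ₁ = 101.3 mol/min.
Conversion of A: 2ξ₁ + 1ξ₂ = 0.488 × 506.7 = 247.3 → ξ₂ = 44.59 mol/min.
Outlet amounts (n = n₀ + Σ ν·ξ):
  A: 506.7 − 2(101.3) − 1(44.59) = 259.4
  D: 2052 − 2(101.3) − 1(44.59) = 1805
  B: 0 + 2(101.3) = 202.7
  C: 0 + 1(44.59) = 44.59

1810 mol/min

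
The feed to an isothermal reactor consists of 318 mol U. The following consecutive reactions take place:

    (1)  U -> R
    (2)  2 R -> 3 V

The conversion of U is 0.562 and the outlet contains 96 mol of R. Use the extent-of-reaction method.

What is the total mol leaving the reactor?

Conversion of U: U consumed = 1ξ₁ = 0.562 × 318 → ξ₁ = 178.7 mol.
R balance: n_R = 0 + 1ξ₁ − 2ξ₂ = 96 → ξ₂ = (1·178.7 − 96)/2 = 41.36 mol.
Outlet amounts (n = n₀ + Σ ν·ξ):
  U: 318 − 1(178.7) = 139.3
  R: 0 + 1(178.7) − 2(41.36) = 96
  V: 0 + 3(41.36) = 124.1
Total out = 139.3 + 96 + 124.1 = 359.4 mol.

359 mol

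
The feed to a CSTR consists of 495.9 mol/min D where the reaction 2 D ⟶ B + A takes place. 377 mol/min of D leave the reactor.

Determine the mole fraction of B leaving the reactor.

For D: n = n₀ − 2ξ → 377 = 495.9 − 2ξ, giving ξ = 59.45 mol/min.
Outlet amounts (n = n₀ + ν ξ):
  D: 495.9 − 2(59.45) = 377
  B: 0 + 1(59.45) = 59.45
  A: 0 + 1(59.45) = 59.45
Total out = 495.9 mol/min; y_B = 59.45 / 495.9 = 0.1199.

0.12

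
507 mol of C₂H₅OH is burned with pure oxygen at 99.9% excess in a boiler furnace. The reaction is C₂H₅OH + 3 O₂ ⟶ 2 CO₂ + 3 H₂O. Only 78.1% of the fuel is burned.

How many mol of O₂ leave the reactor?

Stoichiometric O₂ = 3 × 507 = 1521 mol; O₂ fed = 1521 × 1.999 = 3040 mol.
Fuel reacted = 0.781 × 507 → ξ = 396 mol.
Outlet (n = n₀ + ν ξ):
  C₂H₅OH: 507 − 1(396) = 111
  O₂: 3040 − 3(396) = 1853
  CO₂: 0 + 2(396) = 791.9
  H₂O: 0 + 3(396) = 1188

1850 mol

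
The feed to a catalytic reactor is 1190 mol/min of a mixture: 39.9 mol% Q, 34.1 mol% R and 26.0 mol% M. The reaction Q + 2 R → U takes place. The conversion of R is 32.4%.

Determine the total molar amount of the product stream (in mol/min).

R reacted = 0.324 × 405.8 = 131.5 mol/min; ν_R = −2, so ξ = 131.5/2 = 65.74 mol/min.
Outlet amounts (n = n₀ + ν ξ):
  Q: 474.8 − 1(65.74) = 409.1
  R: 405.8 − 2(65.74) = 274.3
  U: 0 + 1(65.74) = 65.74
  M: 309.4 (inert)
Total out = 409.1 + 274.3 + 65.74 + 309.4 = 1059 mol/min.

1060 mol/min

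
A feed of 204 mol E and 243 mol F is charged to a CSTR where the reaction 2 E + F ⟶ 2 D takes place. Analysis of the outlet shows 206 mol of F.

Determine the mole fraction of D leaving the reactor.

For F: n = n₀ − 1ξ → 206 = 243 − 1ξ, giving ξ = 37 mol.
Outlet amounts (n = n₀ + ν ξ):
  E: 204 − 2(37) = 130
  F: 243 − 1(37) = 206
  D: 0 + 2(37) = 74
Total out = 410 mol; y_D = 74 / 410 = 0.1805.

0.18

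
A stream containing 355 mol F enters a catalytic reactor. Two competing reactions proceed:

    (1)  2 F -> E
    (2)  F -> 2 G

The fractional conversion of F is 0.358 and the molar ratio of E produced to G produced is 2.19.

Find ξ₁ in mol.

ξ₁ = 57 mol

Conversion of F: F consumed = 0.358 × 355 = 127.1 mol = 2ξ₁ + 1ξ₂.
Selectivity: 1ξ₁ / (2ξ₂) = 2.19 → ξ₁ = 4.38 ξ₂.
Substitute: (2·4.38 + 1) ξ₂ = 127.1 → ξ₂ = 13.02 mol, ξ₁ = 57.03 mol.
Outlet amounts (n = n₀ + Σ ν·ξ):
  F: 355 − 2(57.03) − 1(13.02) = 227.9
  E: 0 + 1(57.03) = 57.03
  G: 0 + 2(13.02) = 26.04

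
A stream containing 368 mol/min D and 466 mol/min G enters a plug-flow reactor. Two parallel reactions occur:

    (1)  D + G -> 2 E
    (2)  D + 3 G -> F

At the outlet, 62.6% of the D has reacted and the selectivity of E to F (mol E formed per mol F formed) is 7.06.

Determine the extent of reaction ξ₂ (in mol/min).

ξ₂ = 50.9 mol/min

Conversion of D: D consumed = 0.626 × 368 = 230.4 mol/min = 1ξ₁ + 1ξ₂.
Selectivity: 2ξ₁ / (1ξ₂) = 7.06 → ξ₁ = 3.53 ξ₂.
Substitute: (1·3.53 + 1) ξ₂ = 230.4 → ξ₂ = 50.85 mol/min, ξ₁ = 179.5 mol/min.
Outlet amounts (n = n₀ + Σ ν·ξ):
  D: 368 − 1(179.5) − 1(50.85) = 137.6
  G: 466 − 1(179.5) − 3(50.85) = 133.9
  E: 0 + 2(179.5) = 359
  F: 0 + 1(50.85) = 50.85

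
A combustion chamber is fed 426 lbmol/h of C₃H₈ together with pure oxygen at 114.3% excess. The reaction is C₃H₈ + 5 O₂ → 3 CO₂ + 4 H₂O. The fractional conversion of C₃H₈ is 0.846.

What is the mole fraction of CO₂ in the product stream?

Stoichiometric O₂ = 5 × 426 = 2130 lbmol/h; O₂ fed = 2130 × 2.143 = 4565 lbmol/h.
Fuel reacted = 0.846 × 426 → ξ = 360.4 lbmol/h.
Outlet (n = n₀ + ν ξ):
  C₃H₈: 426 − 1(360.4) = 65.6
  O₂: 4565 − 5(360.4) = 2763
  CO₂: 0 + 3(360.4) = 1081
  H₂O: 0 + 4(360.4) = 1442
Total out = 5351 lbmol/h; y_CO₂ = 1081 / 5351 = 0.2021.

0.202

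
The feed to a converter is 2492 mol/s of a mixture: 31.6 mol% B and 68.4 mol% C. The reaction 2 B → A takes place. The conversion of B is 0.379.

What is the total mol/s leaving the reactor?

B reacted = 0.379 × 787.5 = 298.5 mol/s; ν_B = −2, so ξ = 298.5/2 = 149.2 mol/s.
Outlet amounts (n = n₀ + ν ξ):
  B: 787.5 − 2(149.2) = 489
  A: 0 + 1(149.2) = 149.2
  C: 1705 (inert)
Total out = 489 + 149.2 + 1705 = 2343 mol/s.

2340 mol/s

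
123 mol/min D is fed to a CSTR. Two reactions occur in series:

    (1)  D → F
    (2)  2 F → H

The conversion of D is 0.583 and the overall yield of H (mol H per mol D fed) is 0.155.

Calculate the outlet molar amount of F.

Conversion of D: D consumed = 1ξ₁ = 0.583 × 123 → ξ₁ = 71.71 mol/min.
Yield of H: 1ξ₂ / 123 = 0.155 → ξ₂ = 19.07 mol/min.
Outlet amounts (n = n₀ + Σ ν·ξ):
  D: 123 − 1(71.71) = 51.29
  F: 0 + 1(71.71) − 2(19.07) = 33.58
  H: 0 + 1(19.07) = 19.07

33.6 mol/min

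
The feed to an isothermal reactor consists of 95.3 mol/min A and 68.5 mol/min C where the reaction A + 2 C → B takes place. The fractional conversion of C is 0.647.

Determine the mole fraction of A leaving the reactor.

0.612

C reacted = 0.647 × 68.5 = 44.32 mol/min; ν_C = −2, so ξ = 44.32/2 = 22.16 mol/min.
Outlet amounts (n = n₀ + ν ξ):
  A: 95.3 − 1(22.16) = 73.14
  C: 68.5 − 2(22.16) = 24.18
  B: 0 + 1(22.16) = 22.16
Total out = 119.5 mol/min; y_A = 73.14 / 119.5 = 0.6122.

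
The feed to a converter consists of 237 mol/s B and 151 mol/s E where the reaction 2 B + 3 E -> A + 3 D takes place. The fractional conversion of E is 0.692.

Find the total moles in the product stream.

353 mol/s

E reacted = 0.692 × 151 = 104.5 mol/s; ν_E = −3, so ξ = 104.5/3 = 34.83 mol/s.
Outlet amounts (n = n₀ + ν ξ):
  B: 237 − 2(34.83) = 167.3
  E: 151 − 3(34.83) = 46.51
  A: 0 + 1(34.83) = 34.83
  D: 0 + 3(34.83) = 104.5
Total out = 167.3 + 46.51 + 34.83 + 104.5 = 353.2 mol/s.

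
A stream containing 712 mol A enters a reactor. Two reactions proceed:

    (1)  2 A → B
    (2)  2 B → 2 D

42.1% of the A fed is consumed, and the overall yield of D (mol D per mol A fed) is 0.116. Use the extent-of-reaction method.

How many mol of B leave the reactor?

Conversion of A: A consumed = 2ξ₁ = 0.421 × 712 → ξ₁ = 149.9 mol.
Yield of D: 2ξ₂ / 712 = 0.116 → ξ₂ = 41.3 mol.
Outlet amounts (n = n₀ + Σ ν·ξ):
  A: 712 − 2(149.9) = 412.2
  B: 0 + 1(149.9) − 2(41.3) = 67.28
  D: 0 + 2(41.3) = 82.59

67.3 mol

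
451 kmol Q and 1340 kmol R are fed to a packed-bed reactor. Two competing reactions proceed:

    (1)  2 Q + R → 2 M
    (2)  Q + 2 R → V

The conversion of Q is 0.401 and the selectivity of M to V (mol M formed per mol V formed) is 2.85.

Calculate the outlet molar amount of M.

Conversion of Q: Q consumed = 0.401 × 451 = 180.9 kmol = 2ξ₁ + 1ξ₂.
Selectivity: 2ξ₁ / (1ξ₂) = 2.85 → ξ₁ = 1.425 ξ₂.
Substitute: (2·1.425 + 1) ξ₂ = 180.9 → ξ₂ = 46.97 kmol, ξ₁ = 66.94 kmol.
Outlet amounts (n = n₀ + Σ ν·ξ):
  Q: 451 − 2(66.94) − 1(46.97) = 270.1
  R: 1340 − 1(66.94) − 2(46.97) = 1179
  M: 0 + 2(66.94) = 133.9
  V: 0 + 1(46.97) = 46.97

134 kmol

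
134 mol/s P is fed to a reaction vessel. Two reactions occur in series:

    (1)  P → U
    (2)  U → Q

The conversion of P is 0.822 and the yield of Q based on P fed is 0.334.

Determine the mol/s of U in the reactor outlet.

Conversion of P: P consumed = 1ξ₁ = 0.822 × 134 → ξ₁ = 110.1 mol/s.
Yield of Q: 1ξ₂ / 134 = 0.334 → ξ₂ = 44.76 mol/s.
Outlet amounts (n = n₀ + Σ ν·ξ):
  P: 134 − 1(110.1) = 23.85
  U: 0 + 1(110.1) − 1(44.76) = 65.39
  Q: 0 + 1(44.76) = 44.76

65.4 mol/s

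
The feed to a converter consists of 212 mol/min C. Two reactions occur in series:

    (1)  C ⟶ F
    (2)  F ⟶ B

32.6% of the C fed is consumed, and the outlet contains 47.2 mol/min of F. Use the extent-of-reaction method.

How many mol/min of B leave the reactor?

Conversion of C: C consumed = 1ξ₁ = 0.326 × 212 → ξ₁ = 69.11 mol/min.
F balance: n_F = 0 + 1ξ₁ − 1ξ₂ = 47.2 → ξ₂ = (1·69.11 − 47.2)/1 = 21.91 mol/min.
Outlet amounts (n = n₀ + Σ ν·ξ):
  C: 212 − 1(69.11) = 142.9
  F: 0 + 1(69.11) − 1(21.91) = 47.2
  B: 0 + 1(21.91) = 21.91

21.9 mol/min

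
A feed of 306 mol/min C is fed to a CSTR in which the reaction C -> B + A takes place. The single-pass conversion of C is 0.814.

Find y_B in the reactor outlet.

0.449

C reacted = 0.814 × 306 = 249.1 mol/min; ν_C = −1, so ξ = 249.1/1 = 249.1 mol/min.
Outlet amounts (n = n₀ + ν ξ):
  C: 306 − 1(249.1) = 56.92
  B: 0 + 1(249.1) = 249.1
  A: 0 + 1(249.1) = 249.1
Total out = 555.1 mol/min; y_B = 249.1 / 555.1 = 0.4487.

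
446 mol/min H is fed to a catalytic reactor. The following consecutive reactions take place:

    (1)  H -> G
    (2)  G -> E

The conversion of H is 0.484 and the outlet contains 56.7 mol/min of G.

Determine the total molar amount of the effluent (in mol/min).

Conversion of H: H consumed = 1ξ₁ = 0.484 × 446 → ξ₁ = 215.9 mol/min.
G balance: n_G = 0 + 1ξ₁ − 1ξ₂ = 56.7 → ξ₂ = (1·215.9 − 56.7)/1 = 159.2 mol/min.
Outlet amounts (n = n₀ + Σ ν·ξ):
  H: 446 − 1(215.9) = 230.1
  G: 0 + 1(215.9) − 1(159.2) = 56.7
  E: 0 + 1(159.2) = 159.2
Total out = 230.1 + 56.7 + 159.2 = 446 mol/min.

446 mol/min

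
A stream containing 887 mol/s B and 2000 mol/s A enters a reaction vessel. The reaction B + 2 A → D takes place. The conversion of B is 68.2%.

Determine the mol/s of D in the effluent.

B reacted = 0.682 × 887 = 604.9 mol/s; ν_B = −1, so ξ = 604.9/1 = 604.9 mol/s.
Outlet amounts (n = n₀ + ν ξ):
  B: 887 − 1(604.9) = 282.1
  A: 2000 − 2(604.9) = 790.1
  D: 0 + 1(604.9) = 604.9

605 mol/s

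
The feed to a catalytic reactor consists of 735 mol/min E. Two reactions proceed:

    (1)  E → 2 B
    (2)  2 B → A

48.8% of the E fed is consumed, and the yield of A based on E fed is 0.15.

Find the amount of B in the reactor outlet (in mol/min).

Conversion of E: E consumed = 1ξ₁ = 0.488 × 735 → ξ₁ = 358.7 mol/min.
Yield of A: 1ξ₂ / 735 = 0.15 → ξ₂ = 110.2 mol/min.
Outlet amounts (n = n₀ + Σ ν·ξ):
  E: 735 − 1(358.7) = 376.3
  B: 0 + 2(358.7) − 2(110.2) = 496.9
  A: 0 + 1(110.2) = 110.2

497 mol/min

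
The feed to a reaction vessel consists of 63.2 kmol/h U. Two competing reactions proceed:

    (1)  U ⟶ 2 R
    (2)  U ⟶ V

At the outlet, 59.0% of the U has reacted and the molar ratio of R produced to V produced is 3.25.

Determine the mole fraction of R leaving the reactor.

Conversion of U: U consumed = 0.59 × 63.2 = 37.29 kmol/h = 1ξ₁ + 1ξ₂.
Selectivity: 2ξ₁ / (1ξ₂) = 3.25 → ξ₁ = 1.625 ξ₂.
Substitute: (1·1.625 + 1) ξ₂ = 37.29 → ξ₂ = 14.2 kmol/h, ξ₁ = 23.08 kmol/h.
Outlet amounts (n = n₀ + Σ ν·ξ):
  U: 63.2 − 1(23.08) − 1(14.2) = 25.91
  R: 0 + 2(23.08) = 46.17
  V: 0 + 1(14.2) = 14.2
Total out = 86.28 kmol/h; y_R = 46.17 / 86.28 = 0.5351.

0.535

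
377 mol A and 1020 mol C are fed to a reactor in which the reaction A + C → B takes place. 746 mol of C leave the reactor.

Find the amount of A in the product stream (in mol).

For C: n = n₀ − 1ξ → 746 = 1020 − 1ξ, giving ξ = 274 mol.
Outlet amounts (n = n₀ + ν ξ):
  A: 377 − 1(274) = 103
  C: 1020 − 1(274) = 746
  B: 0 + 1(274) = 274

103 mol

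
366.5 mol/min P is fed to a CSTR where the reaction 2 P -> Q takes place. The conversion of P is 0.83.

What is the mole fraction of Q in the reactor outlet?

0.709

P reacted = 0.83 × 366.5 = 304.2 mol/min; ν_P = −2, so ξ = 304.2/2 = 152.1 mol/min.
Outlet amounts (n = n₀ + ν ξ):
  P: 366.5 − 2(152.1) = 62.31
  Q: 0 + 1(152.1) = 152.1
Total out = 214.4 mol/min; y_Q = 152.1 / 214.4 = 0.7094.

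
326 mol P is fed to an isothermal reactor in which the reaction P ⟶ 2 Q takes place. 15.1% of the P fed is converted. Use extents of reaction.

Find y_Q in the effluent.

P reacted = 0.151 × 326 = 49.23 mol; ν_P = −1, so ξ = 49.23/1 = 49.23 mol.
Outlet amounts (n = n₀ + ν ξ):
  P: 326 − 1(49.23) = 276.8
  Q: 0 + 2(49.23) = 98.45
Total out = 375.2 mol; y_Q = 98.45 / 375.2 = 0.2624.

0.262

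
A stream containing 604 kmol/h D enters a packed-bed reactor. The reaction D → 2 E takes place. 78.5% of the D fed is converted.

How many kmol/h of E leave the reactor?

948 kmol/h

D reacted = 0.785 × 604 = 474.1 kmol/h; ν_D = −1, so ξ = 474.1/1 = 474.1 kmol/h.
Outlet amounts (n = n₀ + ν ξ):
  D: 604 − 1(474.1) = 129.9
  E: 0 + 2(474.1) = 948.3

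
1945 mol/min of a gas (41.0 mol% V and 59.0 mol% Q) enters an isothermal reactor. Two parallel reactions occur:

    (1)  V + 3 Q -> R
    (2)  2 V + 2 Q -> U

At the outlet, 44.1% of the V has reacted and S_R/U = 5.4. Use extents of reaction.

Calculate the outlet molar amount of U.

Conversion of V: V consumed = 0.441 × 797.5 = 351.7 mol/min = 1ξ₁ + 2ξ₂.
Selectivity: 1ξ₁ / (1ξ₂) = 5.4 → ξ₁ = 5.4 ξ₂.
Substitute: (1·5.4 + 2) ξ₂ = 351.7 → ξ₂ = 47.52 mol/min, ξ₁ = 256.6 mol/min.
Outlet amounts (n = n₀ + Σ ν·ξ):
  V: 797.5 − 1(256.6) − 2(47.52) = 445.8
  Q: 1148 − 3(256.6) − 2(47.52) = 282.6
  R: 0 + 1(256.6) = 256.6
  U: 0 + 1(47.52) = 47.52

47.5 mol/min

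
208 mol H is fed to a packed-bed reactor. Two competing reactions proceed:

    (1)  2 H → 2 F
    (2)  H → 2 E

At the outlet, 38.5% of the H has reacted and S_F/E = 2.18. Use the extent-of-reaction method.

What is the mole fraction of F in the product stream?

Conversion of H: H consumed = 0.385 × 208 = 80.08 mol = 2ξ₁ + 1ξ₂.
Selectivity: 2ξ₁ / (2ξ₂) = 2.18 → ξ₁ = 2.18 ξ₂.
Substitute: (2·2.18 + 1) ξ₂ = 80.08 → ξ₂ = 14.94 mol, ξ₁ = 32.57 mol.
Outlet amounts (n = n₀ + Σ ν·ξ):
  H: 208 − 2(32.57) − 1(14.94) = 127.9
  F: 0 + 2(32.57) = 65.14
  E: 0 + 2(14.94) = 29.88
Total out = 222.9 mol; y_F = 65.14 / 222.9 = 0.2922.

0.292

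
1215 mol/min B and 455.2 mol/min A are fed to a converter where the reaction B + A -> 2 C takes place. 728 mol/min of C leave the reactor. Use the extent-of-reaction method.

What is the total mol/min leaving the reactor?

1670 mol/min

For C: n = n₀ + 2ξ → 728 = 0 + 2ξ, giving ξ = 364 mol/min.
Outlet amounts (n = n₀ + ν ξ):
  B: 1215 − 1(364) = 851
  A: 455.2 − 1(364) = 91.2
  C: 0 + 2(364) = 728
Total out = 851 + 91.2 + 728 = 1670 mol/min.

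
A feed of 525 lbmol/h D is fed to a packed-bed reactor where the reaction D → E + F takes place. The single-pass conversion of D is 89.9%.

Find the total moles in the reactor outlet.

D reacted = 0.899 × 525 = 472 lbmol/h; ν_D = −1, so ξ = 472/1 = 472 lbmol/h.
Outlet amounts (n = n₀ + ν ξ):
  D: 525 − 1(472) = 53.02
  E: 0 + 1(472) = 472
  F: 0 + 1(472) = 472
Total out = 53.02 + 472 + 472 = 997 lbmol/h.

997 lbmol/h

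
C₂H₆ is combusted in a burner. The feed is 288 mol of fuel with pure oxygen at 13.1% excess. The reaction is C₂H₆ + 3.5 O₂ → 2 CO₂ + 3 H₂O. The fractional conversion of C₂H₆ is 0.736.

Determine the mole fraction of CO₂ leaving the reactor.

0.276

Stoichiometric O₂ = 3.5 × 288 = 1008 mol; O₂ fed = 1008 × 1.131 = 1140 mol.
Fuel reacted = 0.736 × 288 → ξ = 212 mol.
Outlet (n = n₀ + ν ξ):
  C₂H₆: 288 − 1(212) = 76.03
  O₂: 1140 − 3.5(212) = 398.2
  CO₂: 0 + 2(212) = 423.9
  H₂O: 0 + 3(212) = 635.9
Total out = 1534 mol; y_CO₂ = 423.9 / 1534 = 0.2764.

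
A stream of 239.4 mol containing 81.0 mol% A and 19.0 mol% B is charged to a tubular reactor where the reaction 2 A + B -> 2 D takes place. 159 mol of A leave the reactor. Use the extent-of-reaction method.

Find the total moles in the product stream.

For A: n = n₀ − 2ξ → 159 = 193.9 − 2ξ, giving ξ = 17.46 mol.
Outlet amounts (n = n₀ + ν ξ):
  A: 193.9 − 2(17.46) = 159
  B: 45.49 − 1(17.46) = 28.03
  D: 0 + 2(17.46) = 34.91
Total out = 159 + 28.03 + 34.91 = 221.9 mol.

222 mol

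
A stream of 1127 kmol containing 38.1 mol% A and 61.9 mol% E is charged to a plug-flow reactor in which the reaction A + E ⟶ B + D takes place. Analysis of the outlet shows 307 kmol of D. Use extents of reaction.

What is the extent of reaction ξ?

For D: n = n₀ + 1ξ → 307 = 0 + 1ξ, giving ξ = 307 kmol.
Outlet amounts (n = n₀ + ν ξ):
  A: 429.4 − 1(307) = 122.4
  E: 697.6 − 1(307) = 390.6
  B: 0 + 1(307) = 307
  D: 0 + 1(307) = 307

ξ = 307 kmol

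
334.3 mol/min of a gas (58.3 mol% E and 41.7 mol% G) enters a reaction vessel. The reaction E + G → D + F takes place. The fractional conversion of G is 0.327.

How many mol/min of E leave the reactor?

G reacted = 0.327 × 139.4 = 45.58 mol/min; ν_G = −1, so ξ = 45.58/1 = 45.58 mol/min.
Outlet amounts (n = n₀ + ν ξ):
  E: 194.9 − 1(45.58) = 149.3
  G: 139.4 − 1(45.58) = 93.82
  D: 0 + 1(45.58) = 45.58
  F: 0 + 1(45.58) = 45.58

149 mol/min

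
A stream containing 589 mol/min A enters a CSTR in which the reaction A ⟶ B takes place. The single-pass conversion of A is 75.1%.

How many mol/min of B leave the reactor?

A reacted = 0.751 × 589 = 442.3 mol/min; ν_A = −1, so ξ = 442.3/1 = 442.3 mol/min.
Outlet amounts (n = n₀ + ν ξ):
  A: 589 − 1(442.3) = 146.7
  B: 0 + 1(442.3) = 442.3

442 mol/min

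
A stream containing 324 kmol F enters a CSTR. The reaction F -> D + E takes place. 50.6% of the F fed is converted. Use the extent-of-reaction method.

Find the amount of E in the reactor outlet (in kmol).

164 kmol

F reacted = 0.506 × 324 = 163.9 kmol; ν_F = −1, so ξ = 163.9/1 = 163.9 kmol.
Outlet amounts (n = n₀ + ν ξ):
  F: 324 − 1(163.9) = 160.1
  D: 0 + 1(163.9) = 163.9
  E: 0 + 1(163.9) = 163.9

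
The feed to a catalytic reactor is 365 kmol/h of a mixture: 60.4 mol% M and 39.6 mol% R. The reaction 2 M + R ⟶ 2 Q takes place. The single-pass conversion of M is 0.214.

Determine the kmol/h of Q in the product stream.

47.2 kmol/h

M reacted = 0.214 × 220.5 = 47.18 kmol/h; ν_M = −2, so ξ = 47.18/2 = 23.59 kmol/h.
Outlet amounts (n = n₀ + ν ξ):
  M: 220.5 − 2(23.59) = 173.3
  R: 144.5 − 1(23.59) = 121
  Q: 0 + 2(23.59) = 47.18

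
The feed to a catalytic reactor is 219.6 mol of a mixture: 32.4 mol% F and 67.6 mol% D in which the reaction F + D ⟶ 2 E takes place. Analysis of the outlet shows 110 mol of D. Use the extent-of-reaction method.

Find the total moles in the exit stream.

220 mol

For D: n = n₀ − 1ξ → 110 = 148.4 − 1ξ, giving ξ = 38.45 mol.
Outlet amounts (n = n₀ + ν ξ):
  F: 71.15 − 1(38.45) = 32.7
  D: 148.4 − 1(38.45) = 110
  E: 0 + 2(38.45) = 76.9
Total out = 32.7 + 110 + 76.9 = 219.6 mol.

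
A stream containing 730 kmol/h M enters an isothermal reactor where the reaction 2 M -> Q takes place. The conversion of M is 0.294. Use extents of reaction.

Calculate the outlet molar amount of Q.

M reacted = 0.294 × 730 = 214.6 kmol/h; ν_M = −2, so ξ = 214.6/2 = 107.3 kmol/h.
Outlet amounts (n = n₀ + ν ξ):
  M: 730 − 2(107.3) = 515.4
  Q: 0 + 1(107.3) = 107.3

107 kmol/h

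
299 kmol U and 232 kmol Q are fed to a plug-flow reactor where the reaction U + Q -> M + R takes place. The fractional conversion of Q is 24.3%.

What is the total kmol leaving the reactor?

531 kmol

Q reacted = 0.243 × 232 = 56.38 kmol; ν_Q = −1, so ξ = 56.38/1 = 56.38 kmol.
Outlet amounts (n = n₀ + ν ξ):
  U: 299 − 1(56.38) = 242.6
  Q: 232 − 1(56.38) = 175.6
  M: 0 + 1(56.38) = 56.38
  R: 0 + 1(56.38) = 56.38
Total out = 242.6 + 175.6 + 56.38 + 56.38 = 531 kmol.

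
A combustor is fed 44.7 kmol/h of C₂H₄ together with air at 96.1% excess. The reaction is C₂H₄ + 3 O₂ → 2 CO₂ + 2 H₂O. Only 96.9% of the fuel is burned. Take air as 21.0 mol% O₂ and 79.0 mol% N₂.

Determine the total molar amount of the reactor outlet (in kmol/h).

1300 kmol/h

Stoichiometric O₂ = 3 × 44.7 = 134.1 kmol/h; O₂ fed = 134.1 × 1.961 = 263 kmol/h.
N₂ fed = 263 × 79/21 = 989.3 kmol/h.
Fuel reacted = 0.969 × 44.7 → ξ = 43.31 kmol/h.
Outlet (n = n₀ + ν ξ):
  C₂H₄: 44.7 − 1(43.31) = 1.386
  O₂: 263 − 3(43.31) = 133
  N₂: 989.3 (inert)
  CO₂: 0 + 2(43.31) = 86.63
  H₂O: 0 + 2(43.31) = 86.63
Total out = 1.386 + 133 + 989.3 + 86.63 + 86.63 = 1297 kmol/h.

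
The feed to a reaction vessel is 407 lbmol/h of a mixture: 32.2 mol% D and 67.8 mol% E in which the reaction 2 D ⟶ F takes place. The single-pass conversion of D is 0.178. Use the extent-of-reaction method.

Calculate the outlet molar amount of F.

11.7 lbmol/h

D reacted = 0.178 × 131.1 = 23.33 lbmol/h; ν_D = −2, so ξ = 23.33/2 = 11.66 lbmol/h.
Outlet amounts (n = n₀ + ν ξ):
  D: 131.1 − 2(11.66) = 107.7
  F: 0 + 1(11.66) = 11.66
  E: 275.9 (inert)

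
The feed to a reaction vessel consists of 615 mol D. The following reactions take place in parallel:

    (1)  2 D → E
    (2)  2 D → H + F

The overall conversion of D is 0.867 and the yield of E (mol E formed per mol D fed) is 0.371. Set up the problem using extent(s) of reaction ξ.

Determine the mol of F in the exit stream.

38.4 mol

Yield of E: 1ξ₁ / 615 = 0.371 → ξ₁ = 228.2 mol.
Conversion of D: 2ξ₁ + 2ξ₂ = 0.867 × 615 = 533.2 → ξ₂ = 38.44 mol.
Outlet amounts (n = n₀ + Σ ν·ξ):
  D: 615 − 2(228.2) − 2(38.44) = 81.79
  E: 0 + 1(228.2) = 228.2
  H: 0 + 1(38.44) = 38.44
  F: 0 + 1(38.44) = 38.44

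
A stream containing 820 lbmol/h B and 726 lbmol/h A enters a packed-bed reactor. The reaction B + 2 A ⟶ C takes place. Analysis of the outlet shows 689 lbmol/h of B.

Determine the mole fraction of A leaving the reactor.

0.361

For B: n = n₀ − 1ξ → 689 = 820 − 1ξ, giving ξ = 131 lbmol/h.
Outlet amounts (n = n₀ + ν ξ):
  B: 820 − 1(131) = 689
  A: 726 − 2(131) = 464
  C: 0 + 1(131) = 131
Total out = 1284 lbmol/h; y_A = 464 / 1284 = 0.3614.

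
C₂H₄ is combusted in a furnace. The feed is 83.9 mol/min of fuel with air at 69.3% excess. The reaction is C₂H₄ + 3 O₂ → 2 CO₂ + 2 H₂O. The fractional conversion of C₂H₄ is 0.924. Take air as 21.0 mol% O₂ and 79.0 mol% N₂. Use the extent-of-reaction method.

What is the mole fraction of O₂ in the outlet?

0.0916

Stoichiometric O₂ = 3 × 83.9 = 251.7 mol/min; O₂ fed = 251.7 × 1.693 = 426.1 mol/min.
N₂ fed = 426.1 × 79/21 = 1603 mol/min.
Fuel reacted = 0.924 × 83.9 → ξ = 77.52 mol/min.
Outlet (n = n₀ + ν ξ):
  C₂H₄: 83.9 − 1(77.52) = 6.376
  O₂: 426.1 − 3(77.52) = 193.6
  N₂: 1603 (inert)
  CO₂: 0 + 2(77.52) = 155
  H₂O: 0 + 2(77.52) = 155
Total out = 2113 mol/min; y_O₂ = 193.6 / 2113 = 0.0916.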